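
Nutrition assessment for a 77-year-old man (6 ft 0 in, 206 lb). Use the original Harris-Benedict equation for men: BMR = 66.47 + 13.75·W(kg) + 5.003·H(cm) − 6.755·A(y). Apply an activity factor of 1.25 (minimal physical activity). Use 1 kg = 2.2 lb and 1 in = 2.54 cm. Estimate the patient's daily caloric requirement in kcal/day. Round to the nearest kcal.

Convert to metric: weight = 206 ÷ 2.2 = 93.6364 kg; height = (6×12 + 0) × 2.54 = 72 × 2.54 = 182.88 cm.
Harris-Benedict: BMR = 66.47 + 13.75(93.6364) + 5.003(182.88) − 6.755(77) = 1748.7836 kcal/day.
TEE = BMR × activity factor = 1748.7836 × 1.25 = 2185.9796 kcal/day.

2186 kcal/day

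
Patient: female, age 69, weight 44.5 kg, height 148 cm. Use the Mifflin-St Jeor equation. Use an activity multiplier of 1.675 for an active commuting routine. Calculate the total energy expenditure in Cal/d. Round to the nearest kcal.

Mifflin-St Jeor (female): BMR = 10(44.5) + 6.25(148) − 5(69) − 161 = 445 + 925 − 345 − 161 = 864 kcal/day.
TEE = BMR × activity factor = 864 × 1.675 = 1447.2 kcal/day.

1447 Cal/d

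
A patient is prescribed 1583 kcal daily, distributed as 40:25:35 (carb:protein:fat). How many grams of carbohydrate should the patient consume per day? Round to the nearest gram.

158 g/day

Carbohydrate energy = 40% × 1583 = 633.2 kcal.
At 4 kcal/g: 633.2 ÷ 4 = 158.3 g.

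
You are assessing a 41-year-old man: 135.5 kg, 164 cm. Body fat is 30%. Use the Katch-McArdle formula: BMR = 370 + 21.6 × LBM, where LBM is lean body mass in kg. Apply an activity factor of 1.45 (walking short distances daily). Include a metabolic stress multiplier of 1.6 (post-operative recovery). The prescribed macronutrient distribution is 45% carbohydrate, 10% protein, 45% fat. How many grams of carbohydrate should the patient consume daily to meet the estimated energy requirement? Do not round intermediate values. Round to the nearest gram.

631 g/day

LBM = 135.5 × (1 − 0.3) = 94.85 kg. Katch-McArdle: BMR = 370 + 21.6 × 94.85 = 2418.76 kcal/day.
TEE = 2418.76 × 1.45 = 3507.202 kcal/day.
With stress factor 1.6: 3507.202 × 1.6 = 5611.5232 kcal/day.
Carbohydrate energy = 45% × 5611.5232 = 2525.1854 kcal.
Carbohydrate = 2525.1854 ÷ 4 kcal/g = 631.2964 g.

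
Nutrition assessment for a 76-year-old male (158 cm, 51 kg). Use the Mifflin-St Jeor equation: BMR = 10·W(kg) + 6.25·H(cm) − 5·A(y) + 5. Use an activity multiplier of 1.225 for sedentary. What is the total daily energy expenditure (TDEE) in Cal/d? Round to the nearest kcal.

1375 Cal/d

Mifflin-St Jeor (male): BMR = 10(51) + 6.25(158) − 5(76) + 5 = 510 + 987.5 − 380 + 5 = 1122.5 kcal/day.
TEE = BMR × activity factor = 1122.5 × 1.225 = 1375.0625 kcal/day.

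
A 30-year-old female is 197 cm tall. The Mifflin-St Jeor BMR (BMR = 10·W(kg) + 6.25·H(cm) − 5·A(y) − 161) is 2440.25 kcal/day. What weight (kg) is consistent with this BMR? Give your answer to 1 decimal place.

152.0 kg

2440.25 = 10·W + 6.25(197) − 5(30) − 161
10·W = 2440.25 − 920.25 = 1520, so W = 152 kg.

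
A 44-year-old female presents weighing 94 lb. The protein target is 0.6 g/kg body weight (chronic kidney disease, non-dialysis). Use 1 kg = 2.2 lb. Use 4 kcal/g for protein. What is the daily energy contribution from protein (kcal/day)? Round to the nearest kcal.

103 kcal/day

Weight in kg = 94 ÷ 2.2 = 42.7273 kg.
Protein = 0.6 g/kg × 42.7273 kg = 25.6364 g/day.
Protein energy = 25.6364 g × 4 kcal/g = 102.5455 kcal/day.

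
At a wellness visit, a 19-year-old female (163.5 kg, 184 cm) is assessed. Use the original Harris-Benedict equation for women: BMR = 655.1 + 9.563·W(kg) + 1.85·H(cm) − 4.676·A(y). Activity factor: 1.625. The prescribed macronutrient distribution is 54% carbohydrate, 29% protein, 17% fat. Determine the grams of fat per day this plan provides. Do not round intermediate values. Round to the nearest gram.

76 g/day

Harris-Benedict: BMR = 655.1 + 9.563(163.5) + 1.85(184) − 4.676(19) = 2470.2065 kcal/day.
TEE = 2470.2065 × 1.625 = 4014.0856 kcal/day.
Fat energy = 17% × 4014.0856 = 682.3945 kcal.
Fat = 682.3945 ÷ 9 kcal/g = 75.8216 g.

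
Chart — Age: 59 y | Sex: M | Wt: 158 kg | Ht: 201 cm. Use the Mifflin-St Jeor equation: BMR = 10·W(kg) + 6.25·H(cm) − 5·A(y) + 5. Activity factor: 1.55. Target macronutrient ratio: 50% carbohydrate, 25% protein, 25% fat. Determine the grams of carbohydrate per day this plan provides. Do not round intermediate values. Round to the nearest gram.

Mifflin-St Jeor (male): BMR = 10(158) + 6.25(201) − 5(59) + 5 = 1580 + 1256.25 − 295 + 5 = 2546.25 kcal/day.
TEE = 2546.25 × 1.55 = 3946.6875 kcal/day.
Carbohydrate energy = 50% × 3946.6875 = 1973.3438 kcal.
Carbohydrate = 1973.3438 ÷ 4 kcal/g = 493.3359 g.

493 g/day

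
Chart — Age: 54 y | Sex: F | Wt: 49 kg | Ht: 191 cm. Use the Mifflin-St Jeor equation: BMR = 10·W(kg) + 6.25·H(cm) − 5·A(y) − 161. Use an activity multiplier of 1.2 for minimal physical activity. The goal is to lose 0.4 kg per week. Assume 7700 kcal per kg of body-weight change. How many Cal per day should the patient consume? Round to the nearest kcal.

Mifflin-St Jeor (female): BMR = 10(49) + 6.25(191) − 5(54) − 161 = 490 + 1193.75 − 270 − 161 = 1252.75 kcal/day.
TEE = 1252.75 × 1.2 = 1503.3 kcal/day.
Required daily deficit = 0.4 × 7700 ÷ 7 = 440 kcal/day.
Target intake = 1503.3 − 440 = 1063.3 kcal/day.

1063 Cal per day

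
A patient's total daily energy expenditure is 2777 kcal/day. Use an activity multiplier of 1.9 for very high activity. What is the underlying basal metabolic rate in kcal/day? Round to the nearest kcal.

BMR = TEE ÷ activity factor = 2777 ÷ 1.9 = 1461.5789 kcal/day.

1462 kcal/day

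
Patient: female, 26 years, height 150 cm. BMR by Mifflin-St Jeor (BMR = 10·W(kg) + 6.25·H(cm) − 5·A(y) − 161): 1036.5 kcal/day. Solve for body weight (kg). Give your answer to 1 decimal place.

1036.5 = 10·W + 6.25(150) − 5(26) − 161
10·W = 1036.5 − 646.5 = 390, so W = 39 kg.

39.0 kg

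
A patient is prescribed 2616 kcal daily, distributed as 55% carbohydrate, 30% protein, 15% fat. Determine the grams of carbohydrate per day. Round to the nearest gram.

Carbohydrate energy = 55% × 2616 = 1438.8 kcal.
At 4 kcal/g: 1438.8 ÷ 4 = 359.7 g.

360 g/day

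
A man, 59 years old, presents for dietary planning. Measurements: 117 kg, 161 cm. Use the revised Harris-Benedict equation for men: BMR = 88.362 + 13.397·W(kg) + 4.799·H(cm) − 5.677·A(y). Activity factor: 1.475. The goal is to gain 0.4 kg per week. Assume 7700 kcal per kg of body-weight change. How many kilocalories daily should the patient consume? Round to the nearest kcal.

3528 kilocalories daily

Harris-Benedict: BMR = 88.362 + 13.397(117) + 4.799(161) − 5.677(59) = 2093.507 kcal/day.
TEE = 2093.507 × 1.475 = 3087.9228 kcal/day.
Required daily surplus = 0.4 × 7700 ÷ 7 = 440 kcal/day.
Target intake = 3087.9228 + 440 = 3527.9228 kcal/day.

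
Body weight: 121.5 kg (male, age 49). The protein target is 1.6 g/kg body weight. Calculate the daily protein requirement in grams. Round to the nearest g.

194 g/day

Protein = 1.6 g/kg × 121.5 kg = 194.4 g/day.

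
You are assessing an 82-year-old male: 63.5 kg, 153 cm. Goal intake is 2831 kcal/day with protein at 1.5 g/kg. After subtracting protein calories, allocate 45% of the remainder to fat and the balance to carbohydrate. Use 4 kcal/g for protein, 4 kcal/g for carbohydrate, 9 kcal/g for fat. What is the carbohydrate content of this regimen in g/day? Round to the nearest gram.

Protein = 1.5 × 63.5 = 95.25 g → 95.25 × 4 = 381 kcal.
Non-protein calories = 2831 − 381 = 2450 kcal.
Fat: 45% × 2450 = 1102.5 kcal; carbohydrate: 1347.5 kcal.
Carbohydrate: 1347.5 kcal ÷ 4 kcal/g = 336.875 g.

337 g/day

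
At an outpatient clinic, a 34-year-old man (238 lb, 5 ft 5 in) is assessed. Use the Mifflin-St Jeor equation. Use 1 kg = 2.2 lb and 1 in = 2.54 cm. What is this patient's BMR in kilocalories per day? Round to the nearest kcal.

Convert to metric: weight = 238 ÷ 2.2 = 108.1818 kg; height = (5×12 + 5) × 2.54 = 65 × 2.54 = 165.1 cm.
Mifflin-St Jeor (male): BMR = 10(108.1818) + 6.25(165.1) − 5(34) + 5 = 1081.8182 + 1031.875 − 170 + 5 = 1948.6932 kcal/day.

1949 kilocalories per day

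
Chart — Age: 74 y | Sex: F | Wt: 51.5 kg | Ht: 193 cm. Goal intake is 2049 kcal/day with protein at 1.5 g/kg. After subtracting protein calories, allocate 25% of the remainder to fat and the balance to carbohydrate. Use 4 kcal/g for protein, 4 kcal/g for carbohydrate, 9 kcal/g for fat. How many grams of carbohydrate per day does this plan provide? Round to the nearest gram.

326 g/day

Protein = 1.5 × 51.5 = 77.25 g → 77.25 × 4 = 309 kcal.
Non-protein calories = 2049 − 309 = 1740 kcal.
Fat: 25% × 1740 = 435 kcal; carbohydrate: 1305 kcal.
Carbohydrate: 1305 kcal ÷ 4 kcal/g = 326.25 g.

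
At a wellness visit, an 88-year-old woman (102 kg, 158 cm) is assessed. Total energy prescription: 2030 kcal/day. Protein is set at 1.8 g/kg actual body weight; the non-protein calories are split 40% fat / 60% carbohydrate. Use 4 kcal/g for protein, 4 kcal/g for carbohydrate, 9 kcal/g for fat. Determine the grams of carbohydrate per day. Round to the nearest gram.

194 g/day

Protein = 1.8 × 102 = 183.6 g → 183.6 × 4 = 734.4 kcal.
Non-protein calories = 2030 − 734.4 = 1295.6 kcal.
Fat: 40% × 1295.6 = 518.24 kcal; carbohydrate: 777.36 kcal.
Carbohydrate: 777.36 kcal ÷ 4 kcal/g = 194.34 g.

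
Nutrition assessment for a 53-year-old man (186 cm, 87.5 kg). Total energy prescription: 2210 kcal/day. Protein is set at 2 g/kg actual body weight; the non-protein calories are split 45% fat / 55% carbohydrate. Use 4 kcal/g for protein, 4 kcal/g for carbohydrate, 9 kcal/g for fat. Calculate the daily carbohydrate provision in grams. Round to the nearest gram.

208 g/day

Protein = 2 × 87.5 = 175 g → 175 × 4 = 700 kcal.
Non-protein calories = 2210 − 700 = 1510 kcal.
Fat: 45% × 1510 = 679.5 kcal; carbohydrate: 830.5 kcal.
Carbohydrate: 830.5 kcal ÷ 4 kcal/g = 207.625 g.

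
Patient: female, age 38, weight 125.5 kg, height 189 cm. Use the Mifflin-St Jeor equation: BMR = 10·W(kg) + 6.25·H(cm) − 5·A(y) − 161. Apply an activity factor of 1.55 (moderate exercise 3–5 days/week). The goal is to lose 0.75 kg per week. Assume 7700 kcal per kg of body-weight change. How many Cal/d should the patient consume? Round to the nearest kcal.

2407 Cal/d

Mifflin-St Jeor (female): BMR = 10(125.5) + 6.25(189) − 5(38) − 161 = 1255 + 1181.25 − 190 − 161 = 2085.25 kcal/day.
TEE = 2085.25 × 1.55 = 3232.1375 kcal/day.
Required daily deficit = 0.75 × 7700 ÷ 7 = 825 kcal/day.
Target intake = 3232.1375 − 825 = 2407.1375 kcal/day.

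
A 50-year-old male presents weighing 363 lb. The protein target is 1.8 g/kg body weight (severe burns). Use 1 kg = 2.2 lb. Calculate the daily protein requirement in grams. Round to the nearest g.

Weight in kg = 363 ÷ 2.2 = 165 kg.
Protein = 1.8 g/kg × 165 kg = 297 g/day.

297 g/day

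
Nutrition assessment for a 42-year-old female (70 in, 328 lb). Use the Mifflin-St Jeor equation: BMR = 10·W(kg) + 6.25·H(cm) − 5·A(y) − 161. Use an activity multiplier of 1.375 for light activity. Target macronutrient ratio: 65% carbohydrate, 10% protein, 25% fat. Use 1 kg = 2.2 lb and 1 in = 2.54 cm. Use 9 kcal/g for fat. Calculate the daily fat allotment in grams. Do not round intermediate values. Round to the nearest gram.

Convert to metric: weight = 328 ÷ 2.2 = 149.0909 kg; height = 70 × 2.54 = 177.8 cm.
Mifflin-St Jeor (female): BMR = 10(149.0909) + 6.25(177.8) − 5(42) − 161 = 1490.9091 + 1111.25 − 210 − 161 = 2231.1591 kcal/day.
TEE = 2231.1591 × 1.375 = 3067.8438 kcal/day.
Fat energy = 25% × 3067.8438 = 766.9609 kcal.
Fat = 766.9609 ÷ 9 kcal/g = 85.2179 g.

85 g/day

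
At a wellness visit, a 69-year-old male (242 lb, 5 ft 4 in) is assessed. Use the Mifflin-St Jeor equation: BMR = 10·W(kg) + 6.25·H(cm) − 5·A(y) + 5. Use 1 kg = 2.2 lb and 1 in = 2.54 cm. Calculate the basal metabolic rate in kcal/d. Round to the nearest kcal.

Convert to metric: weight = 242 ÷ 2.2 = 110 kg; height = (5×12 + 4) × 2.54 = 64 × 2.54 = 162.56 cm.
Mifflin-St Jeor (male): BMR = 10(110) + 6.25(162.56) − 5(69) + 5 = 1100 + 1016 − 345 + 5 = 1776 kcal/day.

1776 kcal/d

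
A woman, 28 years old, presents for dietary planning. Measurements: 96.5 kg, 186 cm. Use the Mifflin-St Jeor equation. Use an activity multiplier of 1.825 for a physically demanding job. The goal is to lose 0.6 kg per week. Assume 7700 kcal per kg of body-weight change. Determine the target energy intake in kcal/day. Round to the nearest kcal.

Mifflin-St Jeor (female): BMR = 10(96.5) + 6.25(186) − 5(28) − 161 = 965 + 1162.5 − 140 − 161 = 1826.5 kcal/day.
TEE = 1826.5 × 1.825 = 3333.3625 kcal/day.
Required daily deficit = 0.6 × 7700 ÷ 7 = 660 kcal/day.
Target intake = 3333.3625 − 660 = 2673.3625 kcal/day.

2673 kcal/day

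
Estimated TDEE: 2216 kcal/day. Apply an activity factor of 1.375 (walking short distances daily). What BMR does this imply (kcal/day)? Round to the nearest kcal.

BMR = TEE ÷ activity factor = 2216 ÷ 1.375 = 1611.6364 kcal/day.

1612 kcal/day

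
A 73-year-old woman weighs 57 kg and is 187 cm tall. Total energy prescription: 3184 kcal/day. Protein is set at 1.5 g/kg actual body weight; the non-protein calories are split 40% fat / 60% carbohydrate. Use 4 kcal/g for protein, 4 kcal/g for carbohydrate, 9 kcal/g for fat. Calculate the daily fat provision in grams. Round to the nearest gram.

126 g/day

Protein = 1.5 × 57 = 85.5 g → 85.5 × 4 = 342 kcal.
Non-protein calories = 3184 − 342 = 2842 kcal.
Fat: 40% × 2842 = 1136.8 kcal; carbohydrate: 1705.2 kcal.
Fat: 1136.8 kcal ÷ 9 kcal/g = 126.3111 g.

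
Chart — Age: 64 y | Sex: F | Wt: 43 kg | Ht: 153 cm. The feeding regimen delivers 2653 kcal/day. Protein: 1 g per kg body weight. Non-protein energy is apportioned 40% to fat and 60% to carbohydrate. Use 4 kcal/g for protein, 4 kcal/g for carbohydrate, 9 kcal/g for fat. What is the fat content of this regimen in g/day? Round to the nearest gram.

Protein = 1 × 43 = 43 g → 43 × 4 = 172 kcal.
Non-protein calories = 2653 − 172 = 2481 kcal.
Fat: 40% × 2481 = 992.4 kcal; carbohydrate: 1488.6 kcal.
Fat: 992.4 kcal ÷ 9 kcal/g = 110.2667 g.

110 g/day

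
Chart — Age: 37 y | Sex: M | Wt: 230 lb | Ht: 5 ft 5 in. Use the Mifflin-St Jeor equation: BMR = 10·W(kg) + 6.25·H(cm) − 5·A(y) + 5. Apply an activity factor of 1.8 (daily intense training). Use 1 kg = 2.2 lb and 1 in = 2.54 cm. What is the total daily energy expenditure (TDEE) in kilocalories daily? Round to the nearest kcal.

Convert to metric: weight = 230 ÷ 2.2 = 104.5455 kg; height = (5×12 + 5) × 2.54 = 65 × 2.54 = 165.1 cm.
Mifflin-St Jeor (male): BMR = 10(104.5455) + 6.25(165.1) − 5(37) + 5 = 1045.4545 + 1031.875 − 185 + 5 = 1897.3295 kcal/day.
TEE = BMR × activity factor = 1897.3295 × 1.8 = 3415.1932 kcal/day.

3415 kilocalories daily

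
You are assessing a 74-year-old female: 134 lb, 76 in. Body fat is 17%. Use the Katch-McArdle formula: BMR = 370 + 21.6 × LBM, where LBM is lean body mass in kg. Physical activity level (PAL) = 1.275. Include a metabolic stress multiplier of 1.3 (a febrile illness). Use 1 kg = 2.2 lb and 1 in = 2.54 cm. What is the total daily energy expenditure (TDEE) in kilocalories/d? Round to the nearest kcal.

Convert to metric: weight = 134 ÷ 2.2 = 60.9091 kg; height = 76 × 2.54 = 193.04 cm.
LBM = 60.9091 × (1 − 0.17) = 50.5545 kg. Katch-McArdle: BMR = 370 + 21.6 × 50.5545 = 1461.9782 kcal/day.
TEE = BMR × activity factor = 1461.9782 × 1.275 = 1864.0222 kcal/day.
Apply stress factor: 1864.0222 × 1.3 = 2423.2288 kcal/day.

2423 kilocalories/d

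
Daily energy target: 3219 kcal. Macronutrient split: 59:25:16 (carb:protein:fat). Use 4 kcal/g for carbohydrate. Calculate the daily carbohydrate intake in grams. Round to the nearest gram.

475 g/day

Carbohydrate energy = 59% × 3219 = 1899.21 kcal.
At 4 kcal/g: 1899.21 ÷ 4 = 474.8025 g.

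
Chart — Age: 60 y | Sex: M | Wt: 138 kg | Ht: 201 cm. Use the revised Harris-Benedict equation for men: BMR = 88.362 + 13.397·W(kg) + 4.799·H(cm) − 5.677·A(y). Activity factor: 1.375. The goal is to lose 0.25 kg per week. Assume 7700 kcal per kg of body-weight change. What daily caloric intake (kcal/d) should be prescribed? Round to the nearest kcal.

3247 kcal/d

Harris-Benedict: BMR = 88.362 + 13.397(138) + 4.799(201) − 5.677(60) = 2561.127 kcal/day.
TEE = 2561.127 × 1.375 = 3521.5496 kcal/day.
Required daily deficit = 0.25 × 7700 ÷ 7 = 275 kcal/day.
Target intake = 3521.5496 − 275 = 3246.5496 kcal/day.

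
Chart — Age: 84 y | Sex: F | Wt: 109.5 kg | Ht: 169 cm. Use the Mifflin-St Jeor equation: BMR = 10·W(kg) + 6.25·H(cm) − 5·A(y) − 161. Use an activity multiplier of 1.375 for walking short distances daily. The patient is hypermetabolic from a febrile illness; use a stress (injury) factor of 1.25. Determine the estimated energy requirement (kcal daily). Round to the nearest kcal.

2699 kcal daily

Mifflin-St Jeor (female): BMR = 10(109.5) + 6.25(169) − 5(84) − 161 = 1095 + 1056.25 − 420 − 161 = 1570.25 kcal/day.
TEE = BMR × activity factor = 1570.25 × 1.375 = 2159.0938 kcal/day.
Apply stress factor: 2159.0938 × 1.25 = 2698.8672 kcal/day.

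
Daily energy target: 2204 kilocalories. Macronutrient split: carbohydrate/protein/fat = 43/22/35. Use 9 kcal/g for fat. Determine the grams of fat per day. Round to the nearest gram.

86 g/day

Fat energy = 35% × 2204 = 771.4 kcal.
At 9 kcal/g: 771.4 ÷ 9 = 85.7111 g.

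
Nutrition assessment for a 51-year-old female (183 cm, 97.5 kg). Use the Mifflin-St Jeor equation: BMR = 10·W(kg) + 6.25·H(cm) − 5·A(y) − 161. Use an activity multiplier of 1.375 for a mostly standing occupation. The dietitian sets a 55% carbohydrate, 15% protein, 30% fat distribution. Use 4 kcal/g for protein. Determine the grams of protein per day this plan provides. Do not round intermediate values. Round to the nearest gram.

Mifflin-St Jeor (female): BMR = 10(97.5) + 6.25(183) − 5(51) − 161 = 975 + 1143.75 − 255 − 161 = 1702.75 kcal/day.
TEE = 1702.75 × 1.375 = 2341.2813 kcal/day.
Protein energy = 15% × 2341.2813 = 351.1922 kcal.
Protein = 351.1922 ÷ 4 kcal/g = 87.798 g.

88 g/day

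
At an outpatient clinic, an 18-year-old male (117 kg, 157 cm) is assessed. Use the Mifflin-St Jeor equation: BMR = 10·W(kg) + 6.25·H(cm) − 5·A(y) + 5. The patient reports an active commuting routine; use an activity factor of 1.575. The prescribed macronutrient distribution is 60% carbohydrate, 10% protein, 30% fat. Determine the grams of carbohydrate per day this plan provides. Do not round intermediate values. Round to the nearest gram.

Mifflin-St Jeor (male): BMR = 10(117) + 6.25(157) − 5(18) + 5 = 1170 + 981.25 − 90 + 5 = 2066.25 kcal/day.
TEE = 2066.25 × 1.575 = 3254.3438 kcal/day.
Carbohydrate energy = 60% × 3254.3438 = 1952.6063 kcal.
Carbohydrate = 1952.6063 ÷ 4 kcal/g = 488.1516 g.

488 g/day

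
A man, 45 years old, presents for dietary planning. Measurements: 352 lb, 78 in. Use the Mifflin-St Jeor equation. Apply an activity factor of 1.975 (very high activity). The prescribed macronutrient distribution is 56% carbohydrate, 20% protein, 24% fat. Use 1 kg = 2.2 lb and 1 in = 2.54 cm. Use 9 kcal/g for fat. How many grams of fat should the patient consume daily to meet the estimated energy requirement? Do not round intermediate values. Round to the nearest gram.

Convert to metric: weight = 352 ÷ 2.2 = 160 kg; height = 78 × 2.54 = 198.12 cm.
Mifflin-St Jeor (male): BMR = 10(160) + 6.25(198.12) − 5(45) + 5 = 1600 + 1238.25 − 225 + 5 = 2618.25 kcal/day.
TEE = 2618.25 × 1.975 = 5171.0438 kcal/day.
Fat energy = 24% × 5171.0438 = 1241.0505 kcal.
Fat = 1241.0505 ÷ 9 kcal/g = 137.8945 g.

138 g/day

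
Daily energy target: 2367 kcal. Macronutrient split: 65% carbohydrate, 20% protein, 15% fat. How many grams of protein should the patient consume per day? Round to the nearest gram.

118 g/day

Protein energy = 20% × 2367 = 473.4 kcal.
At 4 kcal/g: 473.4 ÷ 4 = 118.35 g.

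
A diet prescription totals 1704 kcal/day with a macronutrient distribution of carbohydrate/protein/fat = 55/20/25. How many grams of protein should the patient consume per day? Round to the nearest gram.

85 g/day

Protein energy = 20% × 1704 = 340.8 kcal.
At 4 kcal/g: 340.8 ÷ 4 = 85.2 g.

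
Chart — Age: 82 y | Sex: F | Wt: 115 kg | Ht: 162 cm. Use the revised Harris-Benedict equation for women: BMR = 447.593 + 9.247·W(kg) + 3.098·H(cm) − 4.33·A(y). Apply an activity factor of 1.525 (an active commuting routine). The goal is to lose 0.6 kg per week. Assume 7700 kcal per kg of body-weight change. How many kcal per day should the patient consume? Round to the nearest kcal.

1868 kcal per day

Harris-Benedict: BMR = 447.593 + 9.247(115) + 3.098(162) − 4.33(82) = 1657.814 kcal/day.
TEE = 1657.814 × 1.525 = 2528.1664 kcal/day.
Required daily deficit = 0.6 × 7700 ÷ 7 = 660 kcal/day.
Target intake = 2528.1664 − 660 = 1868.1664 kcal/day.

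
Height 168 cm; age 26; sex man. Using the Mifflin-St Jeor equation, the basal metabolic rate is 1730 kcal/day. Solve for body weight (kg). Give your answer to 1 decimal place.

80.5 kg

1730 = 10·W + 6.25(168) − 5(26) + 5
10·W = 1730 − 925 = 805, so W = 80.5 kg.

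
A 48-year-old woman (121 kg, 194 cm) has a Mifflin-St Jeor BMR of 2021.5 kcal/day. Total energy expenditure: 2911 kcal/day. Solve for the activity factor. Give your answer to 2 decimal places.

Activity factor = TEE ÷ BMR = 2911 ÷ 2021.5 = 1.44.

1.44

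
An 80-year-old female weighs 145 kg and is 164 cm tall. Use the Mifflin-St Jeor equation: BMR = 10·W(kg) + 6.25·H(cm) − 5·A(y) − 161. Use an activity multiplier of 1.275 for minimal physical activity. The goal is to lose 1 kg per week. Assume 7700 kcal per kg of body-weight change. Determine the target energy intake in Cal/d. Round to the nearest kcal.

1340 Cal/d

Mifflin-St Jeor (female): BMR = 10(145) + 6.25(164) − 5(80) − 161 = 1450 + 1025 − 400 − 161 = 1914 kcal/day.
TEE = 1914 × 1.275 = 2440.35 kcal/day.
Required daily deficit = 1 × 7700 ÷ 7 = 1100 kcal/day.
Target intake = 2440.35 − 1100 = 1340.35 kcal/day.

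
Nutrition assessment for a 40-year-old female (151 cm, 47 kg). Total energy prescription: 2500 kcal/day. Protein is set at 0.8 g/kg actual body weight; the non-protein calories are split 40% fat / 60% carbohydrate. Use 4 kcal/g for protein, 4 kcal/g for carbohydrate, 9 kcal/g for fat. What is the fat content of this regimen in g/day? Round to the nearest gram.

Protein = 0.8 × 47 = 37.6 g → 37.6 × 4 = 150.4 kcal.
Non-protein calories = 2500 − 150.4 = 2349.6 kcal.
Fat: 40% × 2349.6 = 939.84 kcal; carbohydrate: 1409.76 kcal.
Fat: 939.84 kcal ÷ 9 kcal/g = 104.4267 g.

104 g/day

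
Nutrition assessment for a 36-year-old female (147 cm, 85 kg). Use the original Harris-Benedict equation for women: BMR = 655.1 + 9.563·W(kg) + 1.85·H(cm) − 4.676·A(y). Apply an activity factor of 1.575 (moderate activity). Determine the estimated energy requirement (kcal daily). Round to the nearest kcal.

Harris-Benedict: BMR = 655.1 + 9.563(85) + 1.85(147) − 4.676(36) = 1571.569 kcal/day.
TEE = BMR × activity factor = 1571.569 × 1.575 = 2475.2212 kcal/day.

2475 kcal daily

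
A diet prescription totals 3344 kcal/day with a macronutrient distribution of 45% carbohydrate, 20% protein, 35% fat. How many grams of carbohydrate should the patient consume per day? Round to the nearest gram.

Carbohydrate energy = 45% × 3344 = 1504.8 kcal.
At 4 kcal/g: 1504.8 ÷ 4 = 376.2 g.

376 g/day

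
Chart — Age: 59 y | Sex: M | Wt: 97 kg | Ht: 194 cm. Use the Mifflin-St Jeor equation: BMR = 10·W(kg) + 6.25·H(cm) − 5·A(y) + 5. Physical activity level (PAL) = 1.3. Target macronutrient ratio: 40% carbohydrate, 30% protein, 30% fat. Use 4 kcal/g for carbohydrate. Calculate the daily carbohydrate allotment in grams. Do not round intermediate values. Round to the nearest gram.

246 g/day

Mifflin-St Jeor (male): BMR = 10(97) + 6.25(194) − 5(59) + 5 = 970 + 1212.5 − 295 + 5 = 1892.5 kcal/day.
TEE = 1892.5 × 1.3 = 2460.25 kcal/day.
Carbohydrate energy = 40% × 2460.25 = 984.1 kcal.
Carbohydrate = 984.1 ÷ 4 kcal/g = 246.025 g.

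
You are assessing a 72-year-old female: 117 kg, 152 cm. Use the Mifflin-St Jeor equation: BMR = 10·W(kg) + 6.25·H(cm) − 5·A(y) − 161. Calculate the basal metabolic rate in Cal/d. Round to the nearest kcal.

1599 Cal/d

Mifflin-St Jeor (female): BMR = 10(117) + 6.25(152) − 5(72) − 161 = 1170 + 950 − 360 − 161 = 1599 kcal/day.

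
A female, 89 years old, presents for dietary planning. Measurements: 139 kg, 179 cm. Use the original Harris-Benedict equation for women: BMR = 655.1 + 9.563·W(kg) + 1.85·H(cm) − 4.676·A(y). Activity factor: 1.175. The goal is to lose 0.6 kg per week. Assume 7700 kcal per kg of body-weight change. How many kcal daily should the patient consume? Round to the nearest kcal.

1572 kcal daily

Harris-Benedict: BMR = 655.1 + 9.563(139) + 1.85(179) − 4.676(89) = 1899.343 kcal/day.
TEE = 1899.343 × 1.175 = 2231.728 kcal/day.
Required daily deficit = 0.6 × 7700 ÷ 7 = 660 kcal/day.
Target intake = 2231.728 − 660 = 1571.728 kcal/day.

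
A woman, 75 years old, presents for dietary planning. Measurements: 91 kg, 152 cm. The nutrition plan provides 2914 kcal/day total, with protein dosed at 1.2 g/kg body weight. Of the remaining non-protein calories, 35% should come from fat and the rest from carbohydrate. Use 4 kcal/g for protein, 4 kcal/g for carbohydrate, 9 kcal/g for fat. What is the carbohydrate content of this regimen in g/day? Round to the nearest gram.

Protein = 1.2 × 91 = 109.2 g → 109.2 × 4 = 436.8 kcal.
Non-protein calories = 2914 − 436.8 = 2477.2 kcal.
Fat: 35% × 2477.2 = 867.02 kcal; carbohydrate: 1610.18 kcal.
Carbohydrate: 1610.18 kcal ÷ 4 kcal/g = 402.545 g.

403 g/day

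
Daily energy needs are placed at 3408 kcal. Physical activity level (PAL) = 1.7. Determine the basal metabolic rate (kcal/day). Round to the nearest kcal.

BMR = TEE ÷ activity factor = 3408 ÷ 1.7 = 2004.7059 kcal/day.

2005 kcal/day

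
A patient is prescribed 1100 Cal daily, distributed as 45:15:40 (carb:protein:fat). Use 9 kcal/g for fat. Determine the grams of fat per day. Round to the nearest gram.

Fat energy = 40% × 1100 = 440 kcal.
At 9 kcal/g: 440 ÷ 9 = 48.8889 g.

49 g/day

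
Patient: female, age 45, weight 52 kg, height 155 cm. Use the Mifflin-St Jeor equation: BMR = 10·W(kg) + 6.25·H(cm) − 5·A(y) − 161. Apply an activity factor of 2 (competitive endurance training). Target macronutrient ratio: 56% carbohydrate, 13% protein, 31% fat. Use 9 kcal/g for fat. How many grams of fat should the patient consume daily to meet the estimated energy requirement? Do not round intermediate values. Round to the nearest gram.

76 g/day

Mifflin-St Jeor (female): BMR = 10(52) + 6.25(155) − 5(45) − 161 = 520 + 968.75 − 225 − 161 = 1102.75 kcal/day.
TEE = 1102.75 × 2 = 2205.5 kcal/day.
Fat energy = 31% × 2205.5 = 683.705 kcal.
Fat = 683.705 ÷ 9 kcal/g = 75.9672 g.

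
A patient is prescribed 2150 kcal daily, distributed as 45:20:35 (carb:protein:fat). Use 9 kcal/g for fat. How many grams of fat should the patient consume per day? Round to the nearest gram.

Fat energy = 35% × 2150 = 752.5 kcal.
At 9 kcal/g: 752.5 ÷ 9 = 83.6111 g.

84 g/day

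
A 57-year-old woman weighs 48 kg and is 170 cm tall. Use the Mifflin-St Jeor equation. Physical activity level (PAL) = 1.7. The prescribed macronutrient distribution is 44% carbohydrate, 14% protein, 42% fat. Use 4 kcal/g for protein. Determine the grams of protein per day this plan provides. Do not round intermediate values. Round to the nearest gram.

Mifflin-St Jeor (female): BMR = 10(48) + 6.25(170) − 5(57) − 161 = 480 + 1062.5 − 285 − 161 = 1096.5 kcal/day.
TEE = 1096.5 × 1.7 = 1864.05 kcal/day.
Protein energy = 14% × 1864.05 = 260.967 kcal.
Protein = 260.967 ÷ 4 kcal/g = 65.2418 g.

65 g/day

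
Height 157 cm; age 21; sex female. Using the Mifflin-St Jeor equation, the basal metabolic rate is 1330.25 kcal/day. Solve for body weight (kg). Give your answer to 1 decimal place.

1330.25 = 10·W + 6.25(157) − 5(21) − 161
10·W = 1330.25 − 715.25 = 615, so W = 61.5 kg.

61.5 kg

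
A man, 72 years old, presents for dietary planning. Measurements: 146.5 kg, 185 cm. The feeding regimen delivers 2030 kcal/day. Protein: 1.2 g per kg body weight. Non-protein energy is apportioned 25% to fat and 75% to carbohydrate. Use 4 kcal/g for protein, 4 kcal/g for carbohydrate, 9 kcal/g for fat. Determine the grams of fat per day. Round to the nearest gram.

Protein = 1.2 × 146.5 = 175.8 g → 175.8 × 4 = 703.2 kcal.
Non-protein calories = 2030 − 703.2 = 1326.8 kcal.
Fat: 25% × 1326.8 = 331.7 kcal; carbohydrate: 995.1 kcal.
Fat: 331.7 kcal ÷ 9 kcal/g = 36.8556 g.

37 g/day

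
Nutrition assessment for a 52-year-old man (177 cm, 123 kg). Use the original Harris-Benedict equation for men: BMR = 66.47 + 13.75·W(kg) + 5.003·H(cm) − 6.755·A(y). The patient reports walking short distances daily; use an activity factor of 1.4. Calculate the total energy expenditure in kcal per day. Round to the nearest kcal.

3209 kcal per day

Harris-Benedict: BMR = 66.47 + 13.75(123) + 5.003(177) − 6.755(52) = 2291.991 kcal/day.
TEE = BMR × activity factor = 2291.991 × 1.4 = 3208.7874 kcal/day.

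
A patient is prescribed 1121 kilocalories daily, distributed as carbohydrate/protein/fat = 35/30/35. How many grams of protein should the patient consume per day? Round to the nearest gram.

Protein energy = 30% × 1121 = 336.3 kcal.
At 4 kcal/g: 336.3 ÷ 4 = 84.075 g.

84 g/day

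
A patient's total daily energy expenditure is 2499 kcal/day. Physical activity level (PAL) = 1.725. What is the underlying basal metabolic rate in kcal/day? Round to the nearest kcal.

1449 kcal/day

BMR = TEE ÷ activity factor = 2499 ÷ 1.725 = 1448.6957 kcal/day.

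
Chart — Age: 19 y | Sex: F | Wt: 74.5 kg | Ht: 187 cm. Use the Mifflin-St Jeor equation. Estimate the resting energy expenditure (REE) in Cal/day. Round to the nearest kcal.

Mifflin-St Jeor (female): BMR = 10(74.5) + 6.25(187) − 5(19) − 161 = 745 + 1168.75 − 95 − 161 = 1657.75 kcal/day.

1658 Cal/day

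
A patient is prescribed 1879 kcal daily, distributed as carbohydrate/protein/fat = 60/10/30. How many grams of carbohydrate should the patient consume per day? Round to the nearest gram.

Carbohydrate energy = 60% × 1879 = 1127.4 kcal.
At 4 kcal/g: 1127.4 ÷ 4 = 281.85 g.

282 g/day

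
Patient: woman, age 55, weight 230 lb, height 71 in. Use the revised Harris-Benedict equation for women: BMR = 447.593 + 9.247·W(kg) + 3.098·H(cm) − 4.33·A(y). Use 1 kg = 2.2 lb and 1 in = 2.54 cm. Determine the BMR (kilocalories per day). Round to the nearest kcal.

Convert to metric: weight = 230 ÷ 2.2 = 104.5455 kg; height = 71 × 2.54 = 180.34 cm.
Harris-Benedict: BMR = 447.593 + 9.247(104.5455) + 3.098(180.34) − 4.33(55) = 1734.8681 kcal/day.

1735 kilocalories per day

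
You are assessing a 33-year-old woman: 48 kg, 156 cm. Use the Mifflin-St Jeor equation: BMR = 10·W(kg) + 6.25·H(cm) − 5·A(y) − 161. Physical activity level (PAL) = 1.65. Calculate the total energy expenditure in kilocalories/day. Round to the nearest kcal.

1863 kilocalories/day

Mifflin-St Jeor (female): BMR = 10(48) + 6.25(156) − 5(33) − 161 = 480 + 975 − 165 − 161 = 1129 kcal/day.
TEE = BMR × activity factor = 1129 × 1.65 = 1862.85 kcal/day.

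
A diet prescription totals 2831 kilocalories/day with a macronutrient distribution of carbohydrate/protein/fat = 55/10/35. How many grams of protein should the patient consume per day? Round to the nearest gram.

Protein energy = 10% × 2831 = 283.1 kcal.
At 4 kcal/g: 283.1 ÷ 4 = 70.775 g.

71 g/day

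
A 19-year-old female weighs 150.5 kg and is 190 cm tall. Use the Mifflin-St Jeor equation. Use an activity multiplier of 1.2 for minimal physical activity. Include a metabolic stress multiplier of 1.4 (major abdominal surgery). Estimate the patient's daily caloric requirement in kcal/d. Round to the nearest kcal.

4093 kcal/d

Mifflin-St Jeor (female): BMR = 10(150.5) + 6.25(190) − 5(19) − 161 = 1505 + 1187.5 − 95 − 161 = 2436.5 kcal/day.
TEE = BMR × activity factor = 2436.5 × 1.2 = 2923.8 kcal/day.
Apply stress factor: 2923.8 × 1.4 = 4093.32 kcal/day.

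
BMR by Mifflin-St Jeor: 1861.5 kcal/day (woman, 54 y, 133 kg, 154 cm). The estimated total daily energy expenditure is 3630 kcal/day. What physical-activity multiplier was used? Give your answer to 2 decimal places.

1.95

Activity factor = TEE ÷ BMR = 3630 ÷ 1861.5 = 1.95.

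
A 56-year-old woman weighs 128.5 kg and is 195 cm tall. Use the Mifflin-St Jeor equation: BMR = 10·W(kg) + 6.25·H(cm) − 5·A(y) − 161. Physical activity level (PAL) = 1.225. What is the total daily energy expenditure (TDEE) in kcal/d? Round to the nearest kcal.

Mifflin-St Jeor (female): BMR = 10(128.5) + 6.25(195) − 5(56) − 161 = 1285 + 1218.75 − 280 − 161 = 2062.75 kcal/day.
TEE = BMR × activity factor = 2062.75 × 1.225 = 2526.8688 kcal/day.

2527 kcal/d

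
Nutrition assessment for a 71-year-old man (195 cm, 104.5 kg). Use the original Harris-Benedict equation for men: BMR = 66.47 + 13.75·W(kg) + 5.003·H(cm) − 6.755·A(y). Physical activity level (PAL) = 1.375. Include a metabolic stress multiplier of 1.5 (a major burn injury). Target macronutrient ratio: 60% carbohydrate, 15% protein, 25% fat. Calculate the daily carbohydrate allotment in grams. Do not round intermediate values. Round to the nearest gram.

619 g/day

Harris-Benedict: BMR = 66.47 + 13.75(104.5) + 5.003(195) − 6.755(71) = 1999.325 kcal/day.
TEE = 1999.325 × 1.375 = 2749.0719 kcal/day.
With stress factor 1.5: 2749.0719 × 1.5 = 4123.6078 kcal/day.
Carbohydrate energy = 60% × 4123.6078 = 2474.1647 kcal.
Carbohydrate = 2474.1647 ÷ 4 kcal/g = 618.5412 g.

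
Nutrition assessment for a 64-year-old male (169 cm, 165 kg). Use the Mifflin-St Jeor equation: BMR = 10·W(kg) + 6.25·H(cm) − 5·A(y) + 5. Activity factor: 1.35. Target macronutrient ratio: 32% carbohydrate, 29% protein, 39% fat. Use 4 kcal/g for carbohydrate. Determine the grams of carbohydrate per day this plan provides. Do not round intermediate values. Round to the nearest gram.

Mifflin-St Jeor (male): BMR = 10(165) + 6.25(169) − 5(64) + 5 = 1650 + 1056.25 − 320 + 5 = 2391.25 kcal/day.
TEE = 2391.25 × 1.35 = 3228.1875 kcal/day.
Carbohydrate energy = 32% × 3228.1875 = 1033.02 kcal.
Carbohydrate = 1033.02 ÷ 4 kcal/g = 258.255 g.

258 g/day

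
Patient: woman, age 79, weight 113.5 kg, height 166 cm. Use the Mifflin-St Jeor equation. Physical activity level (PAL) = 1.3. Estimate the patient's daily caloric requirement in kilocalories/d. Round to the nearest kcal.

2101 kilocalories/d

Mifflin-St Jeor (female): BMR = 10(113.5) + 6.25(166) − 5(79) − 161 = 1135 + 1037.5 − 395 − 161 = 1616.5 kcal/day.
TEE = BMR × activity factor = 1616.5 × 1.3 = 2101.45 kcal/day.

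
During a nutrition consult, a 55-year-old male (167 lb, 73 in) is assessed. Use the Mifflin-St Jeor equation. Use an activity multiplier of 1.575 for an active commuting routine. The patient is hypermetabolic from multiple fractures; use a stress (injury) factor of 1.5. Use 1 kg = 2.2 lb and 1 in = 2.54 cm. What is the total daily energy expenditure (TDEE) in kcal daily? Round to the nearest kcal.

3893 kcal daily

Convert to metric: weight = 167 ÷ 2.2 = 75.9091 kg; height = 73 × 2.54 = 185.42 cm.
Mifflin-St Jeor (male): BMR = 10(75.9091) + 6.25(185.42) − 5(55) + 5 = 759.0909 + 1158.875 − 275 + 5 = 1647.9659 kcal/day.
TEE = BMR × activity factor = 1647.9659 × 1.575 = 2595.5463 kcal/day.
Apply stress factor: 2595.5463 × 1.5 = 3893.3195 kcal/day.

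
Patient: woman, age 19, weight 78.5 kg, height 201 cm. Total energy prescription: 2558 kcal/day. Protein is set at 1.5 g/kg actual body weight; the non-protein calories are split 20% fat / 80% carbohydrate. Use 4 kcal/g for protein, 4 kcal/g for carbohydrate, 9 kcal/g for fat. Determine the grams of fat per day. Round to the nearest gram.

46 g/day

Protein = 1.5 × 78.5 = 117.75 g → 117.75 × 4 = 471 kcal.
Non-protein calories = 2558 − 471 = 2087 kcal.
Fat: 20% × 2087 = 417.4 kcal; carbohydrate: 1669.6 kcal.
Fat: 417.4 kcal ÷ 9 kcal/g = 46.3778 g.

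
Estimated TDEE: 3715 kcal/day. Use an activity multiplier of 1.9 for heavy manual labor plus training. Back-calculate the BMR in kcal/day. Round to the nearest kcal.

BMR = TEE ÷ activity factor = 3715 ÷ 1.9 = 1955.2632 kcal/day.

1955 kcal/day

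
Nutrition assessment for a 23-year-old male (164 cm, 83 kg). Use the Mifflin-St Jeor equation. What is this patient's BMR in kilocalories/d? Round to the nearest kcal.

1745 kilocalories/d

Mifflin-St Jeor (male): BMR = 10(83) + 6.25(164) − 5(23) + 5 = 830 + 1025 − 115 + 5 = 1745 kcal/day.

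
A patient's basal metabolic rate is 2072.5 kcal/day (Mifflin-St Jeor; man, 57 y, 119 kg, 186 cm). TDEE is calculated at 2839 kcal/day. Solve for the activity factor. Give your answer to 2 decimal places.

Activity factor = TEE ÷ BMR = 2839 ÷ 2072.5 = 1.37.

1.37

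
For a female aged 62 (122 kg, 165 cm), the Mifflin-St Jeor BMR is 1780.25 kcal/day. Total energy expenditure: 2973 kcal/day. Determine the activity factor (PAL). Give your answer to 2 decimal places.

Activity factor = TEE ÷ BMR = 2973 ÷ 1780.25 = 1.67.

1.67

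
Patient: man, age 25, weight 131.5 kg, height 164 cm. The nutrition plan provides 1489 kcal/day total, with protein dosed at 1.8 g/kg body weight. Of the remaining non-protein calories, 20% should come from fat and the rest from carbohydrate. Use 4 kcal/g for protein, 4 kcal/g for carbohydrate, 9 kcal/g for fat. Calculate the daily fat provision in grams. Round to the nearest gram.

12 g/day

Protein = 1.8 × 131.5 = 236.7 g → 236.7 × 4 = 946.8 kcal.
Non-protein calories = 1489 − 946.8 = 542.2 kcal.
Fat: 20% × 542.2 = 108.44 kcal; carbohydrate: 433.76 kcal.
Fat: 108.44 kcal ÷ 9 kcal/g = 12.0489 g.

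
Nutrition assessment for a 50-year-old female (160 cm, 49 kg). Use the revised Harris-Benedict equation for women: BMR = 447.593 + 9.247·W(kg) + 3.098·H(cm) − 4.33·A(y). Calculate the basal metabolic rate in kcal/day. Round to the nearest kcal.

Harris-Benedict: BMR = 447.593 + 9.247(49) + 3.098(160) − 4.33(50) = 1179.876 kcal/day.

1180 kcal/day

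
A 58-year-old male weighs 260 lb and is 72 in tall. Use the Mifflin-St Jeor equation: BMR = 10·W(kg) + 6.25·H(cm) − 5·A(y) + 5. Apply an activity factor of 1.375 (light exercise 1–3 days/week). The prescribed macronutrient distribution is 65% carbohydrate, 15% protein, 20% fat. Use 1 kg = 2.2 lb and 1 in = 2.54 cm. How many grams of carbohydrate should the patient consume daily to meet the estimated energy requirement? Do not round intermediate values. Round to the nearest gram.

456 g/day

Convert to metric: weight = 260 ÷ 2.2 = 118.1818 kg; height = 72 × 2.54 = 182.88 cm.
Mifflin-St Jeor (male): BMR = 10(118.1818) + 6.25(182.88) − 5(58) + 5 = 1181.8182 + 1143 − 290 + 5 = 2039.8182 kcal/day.
TEE = 2039.8182 × 1.375 = 2804.75 kcal/day.
Carbohydrate energy = 65% × 2804.75 = 1823.0875 kcal.
Carbohydrate = 1823.0875 ÷ 4 kcal/g = 455.7719 g.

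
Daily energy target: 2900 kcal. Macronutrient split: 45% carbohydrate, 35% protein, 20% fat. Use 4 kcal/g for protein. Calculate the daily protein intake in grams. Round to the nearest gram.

254 g/day

Protein energy = 35% × 2900 = 1015 kcal.
At 4 kcal/g: 1015 ÷ 4 = 253.75 g.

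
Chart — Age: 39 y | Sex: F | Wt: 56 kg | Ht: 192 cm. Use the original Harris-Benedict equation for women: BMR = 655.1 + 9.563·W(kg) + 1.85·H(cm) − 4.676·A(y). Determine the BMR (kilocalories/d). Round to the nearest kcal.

Harris-Benedict: BMR = 655.1 + 9.563(56) + 1.85(192) − 4.676(39) = 1363.464 kcal/day.

1363 kilocalories/d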